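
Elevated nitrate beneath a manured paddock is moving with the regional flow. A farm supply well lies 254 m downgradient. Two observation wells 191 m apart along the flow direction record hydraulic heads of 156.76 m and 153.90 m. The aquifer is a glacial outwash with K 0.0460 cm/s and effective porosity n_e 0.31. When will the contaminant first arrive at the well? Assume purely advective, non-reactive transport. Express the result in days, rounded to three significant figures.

Hydraulic gradient i = (156.76 − 153.90) / 191 = 2.86 / 191 = 0.01497
K = 0.0460 cm/s × 864 = 39.74 m/d
Specific discharge q = 39.74 × 0.01497 = 0.5951 m/d
Seepage velocity v = q / n = 0.5951 / 0.31 = 1.920 m/d
t = L / v = 254 / 1.920 = 132.3 d

132 days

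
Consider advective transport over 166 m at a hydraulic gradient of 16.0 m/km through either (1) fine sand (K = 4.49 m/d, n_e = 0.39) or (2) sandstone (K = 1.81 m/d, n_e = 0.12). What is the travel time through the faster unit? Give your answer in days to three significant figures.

688 days

Unit 1 (fine sand): v = 4.49×0.016/0.39 = 0.1842 m/d, t = 166/0.1842 = 901.2 d
Unit 2 (sandstone): v = 1.81×0.016/0.12 = 0.2413 m/d, t = 166/0.2413 = 687.8 d
Faster unit: t = 688 d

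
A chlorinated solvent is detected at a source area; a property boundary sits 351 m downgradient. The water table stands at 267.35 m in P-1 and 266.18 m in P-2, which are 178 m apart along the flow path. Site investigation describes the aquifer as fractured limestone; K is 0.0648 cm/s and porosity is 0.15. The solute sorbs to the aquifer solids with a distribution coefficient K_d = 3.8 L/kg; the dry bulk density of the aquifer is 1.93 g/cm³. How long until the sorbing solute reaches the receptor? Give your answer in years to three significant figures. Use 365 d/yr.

Hydraulic gradient i = (267.35 − 266.18) / 178 = 1.17 / 178 = 0.006573
K = 0.0648 cm/s × 864 = 55.99 m/d
Darcy flux q = K·i = 55.99 × 0.006573 = 0.3680 m/d
Seepage velocity v = q / n = 0.3680 / 0.15 = 2.453 m/d
Retardation R = 1 + ρ_b·K_d/n = 1 + 1.93×3.8/0.15 = 49.89
Contaminant velocity v_c = v/R = 2.453/49.89 = 0.04917 m/d
t = L/v_c = 351/0.04917 = 7138 d
   = 7138/365 = 19.6 yr

19.6 years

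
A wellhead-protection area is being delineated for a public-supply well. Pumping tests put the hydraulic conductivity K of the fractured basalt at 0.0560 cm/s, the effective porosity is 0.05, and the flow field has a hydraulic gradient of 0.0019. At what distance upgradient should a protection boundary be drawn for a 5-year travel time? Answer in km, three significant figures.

3.36 km

K = 0.0560 cm/s × 864 = 48.38 m/d
Darcy flux q = K·i = 48.38 × 0.0019 = 0.09193 m/d
Seepage velocity v = q / n = 0.09193 / 0.05 = 1.839 m/d
T = 5 yr × 365 = 1825 d
L = v × T = 1.839 × 1825 = 3355 m
   = 3.36 km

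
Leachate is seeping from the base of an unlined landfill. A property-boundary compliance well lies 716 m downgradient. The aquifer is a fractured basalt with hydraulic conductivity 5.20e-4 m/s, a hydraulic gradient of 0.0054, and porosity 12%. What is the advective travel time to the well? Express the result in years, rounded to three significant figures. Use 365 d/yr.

K = 5.20e-4 m/s × 86400 s/d = 44.93 m/d
Specific discharge q = 44.93 × 0.0054 = 0.2426 m/d
Seepage velocity v = q / n = 0.2426 / 0.12 = 2.022 m/d
t = L / v = 716 / 2.022 = 354.1 d
   = 354.1 / 365 = 0.970 yr

0.970 years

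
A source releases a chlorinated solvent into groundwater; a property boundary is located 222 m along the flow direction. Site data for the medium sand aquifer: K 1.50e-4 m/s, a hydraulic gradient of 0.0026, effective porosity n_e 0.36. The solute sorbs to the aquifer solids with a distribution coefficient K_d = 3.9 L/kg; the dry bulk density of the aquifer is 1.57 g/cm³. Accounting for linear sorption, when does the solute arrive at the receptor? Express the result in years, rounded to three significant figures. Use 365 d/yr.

K = 1.50e-4 m/s × 86400 s/d = 12.96 m/d
Specific discharge q = 12.96 × 0.0026 = 0.03370 m/d
v_s = q/n_e = 0.03370/0.36 = 0.09360 m/d
Retardation R = 1 + ρ_b·K_d/n = 1 + 1.57×3.9/0.36 = 18.01
Contaminant velocity v_c = v/R = 0.09360/18.01 = 0.005198 m/d
t = L/v_c = 222/0.005198 = 42710 d
   = 42710/365 = 117 yr

117 years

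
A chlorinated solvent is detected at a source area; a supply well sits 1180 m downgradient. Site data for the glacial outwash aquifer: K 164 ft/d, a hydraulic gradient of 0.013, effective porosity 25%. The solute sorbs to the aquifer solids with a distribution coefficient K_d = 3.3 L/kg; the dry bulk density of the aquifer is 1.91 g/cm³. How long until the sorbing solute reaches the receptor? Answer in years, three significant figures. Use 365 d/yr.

K = 164 ft/d × 0.3048 = 49.99 m/d
Specific discharge q = 49.99 × 0.013 = 0.6498 m/d
Seepage velocity v = q / n = 0.6498 / 0.25 = 2.599 m/d
Retardation R = 1 + ρ_b·K_d/n = 1 + 1.91×3.3/0.25 = 26.21
Contaminant velocity v_c = v/R = 2.599/26.21 = 0.09917 m/d
t = L/v_c = 1180/0.09917 = 11900 d
   = 11900/365 = 32.6 yr

32.6 years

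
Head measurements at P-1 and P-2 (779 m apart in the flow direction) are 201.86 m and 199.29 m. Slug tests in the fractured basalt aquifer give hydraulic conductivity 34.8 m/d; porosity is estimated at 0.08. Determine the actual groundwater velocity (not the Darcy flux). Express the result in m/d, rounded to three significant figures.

Hydraulic gradient i = (201.86 − 199.29) / 779 = 2.57 / 779 = 0.003299
Specific discharge q = 34.8 × 0.003299 = 0.1148 m/d
Seepage velocity v = q / n = 0.1148 / 0.08 = 1.435 m/d

1.44 m/d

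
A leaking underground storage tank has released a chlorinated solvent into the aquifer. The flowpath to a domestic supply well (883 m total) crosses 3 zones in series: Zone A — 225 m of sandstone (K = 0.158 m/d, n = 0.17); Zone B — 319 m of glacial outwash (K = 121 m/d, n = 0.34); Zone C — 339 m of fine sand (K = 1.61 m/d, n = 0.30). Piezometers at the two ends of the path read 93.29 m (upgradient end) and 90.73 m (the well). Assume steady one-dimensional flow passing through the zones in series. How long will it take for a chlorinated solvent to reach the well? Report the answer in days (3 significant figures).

Total head drop ΔH = 93.29 − 90.73 = 2.56 m
Continuity: the same q passes through each zone, so ΔH = q·Σ(L_j/K_j) — the zones act as resistances in series.
Σ(L/K) = 225/0.158 + 319/121 + 339/1.61 = 1424 + 2.636 + 210.6 = 1637 d
q = ΔH / Σ(L/K) = 2.56 / 1637 = 0.001564 m/d (same in every zone)
Zone A: v = q/n = 0.001564/0.17 = 0.009198 m/d → t_A = 225/0.009198 = 24460 d
Zone B: v = q/n = 0.001564/0.34 = 0.004599 m/d → t_B = 319/0.004599 = 69370 d
Zone C: v = q/n = 0.001564/0.30 = 0.005212 m/d → t_C = 339/0.005212 = 65040 d
Total t = 24460 + 69370 + 65040 = 158900 d

159000 days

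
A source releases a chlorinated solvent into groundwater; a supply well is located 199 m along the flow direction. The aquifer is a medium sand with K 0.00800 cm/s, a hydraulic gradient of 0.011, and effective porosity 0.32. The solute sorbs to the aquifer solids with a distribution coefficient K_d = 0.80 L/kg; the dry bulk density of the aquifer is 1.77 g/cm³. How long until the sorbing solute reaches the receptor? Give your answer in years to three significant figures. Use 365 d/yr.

12.4 years

K = 0.00800 cm/s × 864 = 6.912 m/d
Darcy flux q = K·i = 6.912 × 0.011 = 0.07603 m/d
v_s = q/n_e = 0.07603/0.32 = 0.2376 m/d
Retardation R = 1 + ρ_b·K_d/n = 1 + 1.77×0.80/0.32 = 5.425
Contaminant velocity v_c = v/R = 0.2376/5.425 = 0.04380 m/d
t = L/v_c = 199/0.04380 = 4544 d
   = 4544/365 = 12.4 yr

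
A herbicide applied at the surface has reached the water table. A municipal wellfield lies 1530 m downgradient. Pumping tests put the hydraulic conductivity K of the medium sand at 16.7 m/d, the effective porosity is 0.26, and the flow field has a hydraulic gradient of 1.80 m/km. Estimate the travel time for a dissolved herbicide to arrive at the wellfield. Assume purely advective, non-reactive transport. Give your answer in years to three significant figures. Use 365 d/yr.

Darcy flux q = K·i = 16.7 × 0.0018 = 0.03006 m/d
Average linear velocity = 0.03006 / 0.26 = 0.1156 m/d
t = L / v = 1530 / 0.1156 = 13230 d
   = 13230 / 365 = 36.3 yr

36.3 years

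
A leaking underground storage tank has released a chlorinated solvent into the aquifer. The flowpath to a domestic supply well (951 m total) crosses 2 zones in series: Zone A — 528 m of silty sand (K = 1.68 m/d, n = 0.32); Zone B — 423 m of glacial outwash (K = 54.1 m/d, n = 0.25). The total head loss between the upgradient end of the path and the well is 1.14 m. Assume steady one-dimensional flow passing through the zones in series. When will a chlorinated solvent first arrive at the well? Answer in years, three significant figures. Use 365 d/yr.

Continuity: the same q passes through each zone, so ΔH = q·Σ(L_j/K_j) — the zones act as resistances in series.
Σ(L/K) = 528/1.68 + 423/54.1 = 314.3 + 7.819 = 322.1 d
q = ΔH / Σ(L/K) = 1.14 / 322.1 = 0.003539 m/d (same in every zone)
Zone A: v = q/n = 0.003539/0.32 = 0.01106 m/d → t_A = 528/0.01106 = 47740 d
Zone B: v = q/n = 0.003539/0.25 = 0.01416 m/d → t_B = 423/0.01416 = 29880 d
Total t = 47740 + 29880 = 77620 d
   = 77620 / 365 = 213 yr

213 years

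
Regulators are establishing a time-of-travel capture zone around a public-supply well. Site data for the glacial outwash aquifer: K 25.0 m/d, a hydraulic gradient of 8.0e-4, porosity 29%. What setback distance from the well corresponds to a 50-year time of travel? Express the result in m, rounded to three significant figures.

1260 m

q = Ki = 25.0 × 8.0e-4 = 0.02000 m/d
Average linear velocity = 0.02000 / 0.29 = 0.06897 m/d
T = 50 yr × 365 = 18250 d
L = v × T = 0.06897 × 18250 = 1259 m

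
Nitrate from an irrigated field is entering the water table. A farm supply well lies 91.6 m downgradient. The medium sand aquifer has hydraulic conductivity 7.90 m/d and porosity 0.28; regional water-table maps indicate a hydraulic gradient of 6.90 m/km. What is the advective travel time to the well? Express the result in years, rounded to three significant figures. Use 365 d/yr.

Darcy flux q = K·i = 7.90 × 0.0069 = 0.05451 m/d
v_s = q/n_e = 0.05451/0.28 = 0.1947 m/d
t = L / v = 91.6 / 0.1947 = 470.5 d
   = 470.5 / 365 = 1.29 yr

1.29 years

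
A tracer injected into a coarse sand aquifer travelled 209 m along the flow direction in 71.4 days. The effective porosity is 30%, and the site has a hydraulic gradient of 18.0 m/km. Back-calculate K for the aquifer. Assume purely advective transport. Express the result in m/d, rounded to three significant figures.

v = L / t = 209 / 71.4 = 2.927 m/d
K = v · n / i = 2.927 × 0.30 / 0.018 = 48.8 m/d

48.8 m/d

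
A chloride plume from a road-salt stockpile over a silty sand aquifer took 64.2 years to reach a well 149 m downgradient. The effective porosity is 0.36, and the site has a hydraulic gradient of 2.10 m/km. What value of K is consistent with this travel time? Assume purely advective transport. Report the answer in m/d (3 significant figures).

t = 64.2 years = 23430 d
v = L / t = 149 / 23430 = 0.006359 m/d
K = v · n / i = 0.006359 × 0.36 / 0.0021 = 1.09 m/d

1.09 m/d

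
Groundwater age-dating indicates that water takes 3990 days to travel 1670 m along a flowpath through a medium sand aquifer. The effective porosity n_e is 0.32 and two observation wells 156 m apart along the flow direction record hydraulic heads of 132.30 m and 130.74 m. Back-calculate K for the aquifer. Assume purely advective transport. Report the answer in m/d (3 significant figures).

Hydraulic gradient i = (132.30 − 130.74) / 156 = 1.56 / 156 = 0.01000
v = L / t = 1670 / 3990 = 0.4185 m/d
K = v · n / i = 0.4185 × 0.32 / 0.01000 = 13.4 m/d

13.4 m/d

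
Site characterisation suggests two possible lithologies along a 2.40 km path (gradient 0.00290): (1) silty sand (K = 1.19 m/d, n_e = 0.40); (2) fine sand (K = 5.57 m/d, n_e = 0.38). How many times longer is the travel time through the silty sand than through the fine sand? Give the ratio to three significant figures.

Unit 1 (silty sand): v = 1.19×0.0029/0.40 = 0.008627 m/d, t = 2400/0.008627 = 278200 d
Unit 2 (fine sand): v = 5.57×0.0029/0.38 = 0.04251 m/d, t = 2400/0.04251 = 56460 d
t(silty sand) / t(fine sand) = 278200/56460 = 4.93

4.93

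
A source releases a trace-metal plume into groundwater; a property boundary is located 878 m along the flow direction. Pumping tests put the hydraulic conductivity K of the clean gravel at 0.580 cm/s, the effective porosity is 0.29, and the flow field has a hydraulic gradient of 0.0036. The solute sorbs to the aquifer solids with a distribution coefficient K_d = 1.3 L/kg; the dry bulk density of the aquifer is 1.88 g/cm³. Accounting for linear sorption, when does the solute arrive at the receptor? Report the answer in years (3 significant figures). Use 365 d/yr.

K = 0.580 cm/s × 864 = 501.1 m/d
Specific discharge q = 501.1 × 0.0036 = 1.804 m/d
Average linear velocity = 1.804 / 0.29 = 6.221 m/d
Retardation R = 1 + ρ_b·K_d/n = 1 + 1.88×1.3/0.29 = 9.428
Contaminant velocity v_c = v/R = 6.221/9.428 = 0.6599 m/d
t = L/v_c = 878/0.6599 = 1331 d
   = 1331/365 = 3.65 yr

3.65 years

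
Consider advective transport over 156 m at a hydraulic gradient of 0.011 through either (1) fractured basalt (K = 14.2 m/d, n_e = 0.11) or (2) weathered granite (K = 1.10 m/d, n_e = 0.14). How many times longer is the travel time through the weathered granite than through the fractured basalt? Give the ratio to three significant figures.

16.4

Unit 1 (fractured basalt): v = 14.2×0.011/0.11 = 1.420 m/d, t = 156/1.420 = 109.9 d
Unit 2 (weathered granite): v = 1.10×0.011/0.14 = 0.08643 m/d, t = 156/0.08643 = 1805 d
t(weathered granite) / t(fractured basalt) = 1805/109.9 = 16.4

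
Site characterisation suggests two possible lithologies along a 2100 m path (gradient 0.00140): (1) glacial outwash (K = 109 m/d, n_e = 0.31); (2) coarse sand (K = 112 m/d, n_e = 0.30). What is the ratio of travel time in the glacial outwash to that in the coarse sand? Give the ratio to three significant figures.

1.06

Unit 1 (glacial outwash): v = 109×0.0014/0.31 = 0.4923 m/d, t = 2100/0.4923 = 4266 d
Unit 2 (coarse sand): v = 112×0.0014/0.30 = 0.5227 m/d, t = 2100/0.5227 = 4018 d
t(glacial outwash) / t(coarse sand) = 4266/4018 = 1.06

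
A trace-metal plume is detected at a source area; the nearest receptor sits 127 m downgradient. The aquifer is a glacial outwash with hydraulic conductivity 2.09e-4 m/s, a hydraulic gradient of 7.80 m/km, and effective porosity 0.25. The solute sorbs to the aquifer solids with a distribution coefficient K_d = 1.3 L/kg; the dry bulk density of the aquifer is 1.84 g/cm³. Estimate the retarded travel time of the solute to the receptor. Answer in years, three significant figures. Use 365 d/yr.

6.53 years

K = 2.09e-4 m/s × 86400 s/d = 18.06 m/d
Specific discharge q = 18.06 × 0.0078 = 0.1408 m/d
v_s = q/n_e = 0.1408/0.25 = 0.5634 m/d
Retardation R = 1 + ρ_b·K_d/n = 1 + 1.84×1.3/0.25 = 10.57
Contaminant velocity v_c = v/R = 0.5634/10.57 = 0.05331 m/d
t = L/v_c = 127/0.05331 = 2382 d
   = 2382/365 = 6.53 yr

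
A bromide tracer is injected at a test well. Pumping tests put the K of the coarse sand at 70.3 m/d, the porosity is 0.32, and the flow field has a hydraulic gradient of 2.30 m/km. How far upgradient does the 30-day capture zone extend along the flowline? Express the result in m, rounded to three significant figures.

Specific discharge q = 70.3 × 0.0023 = 0.1617 m/d
Average linear velocity = 0.1617 / 0.32 = 0.5053 m/d
L = v × T = 0.5053 × 30 = 15.16 m

15.2 m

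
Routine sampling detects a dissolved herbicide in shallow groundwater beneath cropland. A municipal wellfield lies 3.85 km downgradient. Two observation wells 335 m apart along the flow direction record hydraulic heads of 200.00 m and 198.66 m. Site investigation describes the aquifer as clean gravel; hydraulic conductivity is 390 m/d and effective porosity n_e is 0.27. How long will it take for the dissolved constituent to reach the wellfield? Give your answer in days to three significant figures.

Hydraulic gradient i = (200.00 − 198.66) / 335 = 1.34 / 335 = 0.004000
Darcy flux q = K·i = 390 × 0.004000 = 1.560 m/d
Seepage velocity v = q / n = 1.560 / 0.27 = 5.778 m/d
L = 3.85 km = 3850 m
t = L / v = 3850 / 5.778 = 666.3 d

666 days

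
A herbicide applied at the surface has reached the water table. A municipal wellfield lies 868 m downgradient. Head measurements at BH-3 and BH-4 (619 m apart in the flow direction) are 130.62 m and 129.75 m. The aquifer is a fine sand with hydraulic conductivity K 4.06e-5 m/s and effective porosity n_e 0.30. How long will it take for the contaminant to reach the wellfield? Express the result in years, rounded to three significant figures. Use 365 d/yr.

145 years

Hydraulic gradient i = (130.62 − 129.75) / 619 = 0.87 / 619 = 0.001405
K = 4.06e-5 m/s × 86400 s/d = 3.508 m/d
q = Ki = 3.508 × 0.001405 = 0.004930 m/d
Average linear velocity = 0.004930 / 0.30 = 0.01643 m/d
t = L / v = 868 / 0.01643 = 52820 d
   = 52820 / 365 = 145 yr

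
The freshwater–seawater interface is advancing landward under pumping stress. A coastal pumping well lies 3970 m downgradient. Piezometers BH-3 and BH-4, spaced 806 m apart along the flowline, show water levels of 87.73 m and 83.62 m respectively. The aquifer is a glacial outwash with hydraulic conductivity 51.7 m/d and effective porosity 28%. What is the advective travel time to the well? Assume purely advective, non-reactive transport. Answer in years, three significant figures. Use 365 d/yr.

11.6 years

Hydraulic gradient i = (87.73 − 83.62) / 806 = 4.11 / 806 = 0.005099
q = Ki = 51.7 × 0.005099 = 0.2636 m/d
v = Ki/n = 51.7·0.005099/0.28 = 0.9415 m/d
t = L / v = 3970 / 0.9415 = 4216 d
   = 4216 / 365 = 11.6 yr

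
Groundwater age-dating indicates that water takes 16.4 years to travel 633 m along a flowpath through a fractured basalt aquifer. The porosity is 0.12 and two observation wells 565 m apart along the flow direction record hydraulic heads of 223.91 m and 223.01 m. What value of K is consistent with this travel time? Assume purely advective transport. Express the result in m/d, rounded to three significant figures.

Hydraulic gradient i = (223.91 − 223.01) / 565 = 0.90 / 565 = 0.001593
t = 16.4 years = 5986 d
v = L / t = 633 / 5986 = 0.1057 m/d
K = v · n / i = 0.1057 × 0.12 / 0.001593 = 7.97 m/d

7.97 m/d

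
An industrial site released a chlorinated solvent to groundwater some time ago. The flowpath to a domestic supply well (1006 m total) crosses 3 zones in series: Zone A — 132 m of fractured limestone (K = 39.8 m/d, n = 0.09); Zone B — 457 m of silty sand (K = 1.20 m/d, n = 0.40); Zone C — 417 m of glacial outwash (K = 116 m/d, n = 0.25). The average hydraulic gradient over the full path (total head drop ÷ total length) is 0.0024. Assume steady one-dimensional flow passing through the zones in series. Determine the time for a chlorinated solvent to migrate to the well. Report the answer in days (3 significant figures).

Continuity: the same q passes through each zone, so ΔH = q·Σ(L_j/K_j) — the zones act as resistances in series.
Σ(L/K) = 132/39.8 + 457/1.20 + 417/116 = 3.317 + 380.8 + 3.595 = 387.7 d
K_eq = L_total / Σ(L/K) = 1006 / 387.7 = 2.594 m/d
q = K_eq · i = 2.594 × 0.0024 = 0.006227 m/d (same in every zone)
Zone A: v = q/n = 0.006227/0.09 = 0.06919 m/d → t_A = 132/0.06919 = 1908 d
Zone B: v = q/n = 0.006227/0.40 = 0.01557 m/d → t_B = 457/0.01557 = 29360 d
Zone C: v = q/n = 0.006227/0.25 = 0.02491 m/d → t_C = 417/0.02491 = 16740 d
Total t = 1908 + 29360 + 16740 = 48010 d

48000 days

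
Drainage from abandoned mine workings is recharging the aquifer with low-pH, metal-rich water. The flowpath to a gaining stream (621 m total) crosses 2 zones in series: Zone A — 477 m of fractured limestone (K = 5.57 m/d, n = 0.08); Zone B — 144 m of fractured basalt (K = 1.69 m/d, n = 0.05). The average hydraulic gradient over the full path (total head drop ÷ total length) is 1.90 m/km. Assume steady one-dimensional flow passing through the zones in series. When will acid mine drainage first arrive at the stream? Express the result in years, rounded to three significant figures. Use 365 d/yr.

Steady 1-D flow in series ⇒ the Darcy flux q is identical in every zone and the zone head losses add (resistances L/K in series).
Σ(L/K) = 477/5.57 + 144/1.69 = 85.64 + 85.21 = 170.8 d
K_eq = L_total / Σ(L/K) = 621 / 170.8 = 3.635 m/d
q = K_eq · i = 3.635 × 0.0019 = 0.006906 m/d (same in every zone)
Zone A: v = q/n = 0.006906/0.08 = 0.08633 m/d → t_A = 477/0.08633 = 5525 d
Zone B: v = q/n = 0.006906/0.05 = 0.1381 m/d → t_B = 144/0.1381 = 1043 d
Total t = 5525 + 1043 = 6568 d
   = 6568 / 365 = 18.0 yr

18.0 years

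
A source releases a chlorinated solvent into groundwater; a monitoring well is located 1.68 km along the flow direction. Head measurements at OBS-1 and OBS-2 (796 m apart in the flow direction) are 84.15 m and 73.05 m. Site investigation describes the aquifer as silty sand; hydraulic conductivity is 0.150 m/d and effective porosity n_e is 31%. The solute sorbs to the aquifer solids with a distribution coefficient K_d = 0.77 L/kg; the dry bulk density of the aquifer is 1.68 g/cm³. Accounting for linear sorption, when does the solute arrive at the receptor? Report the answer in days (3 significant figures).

1.29e6 days

Hydraulic gradient i = (84.15 − 73.05) / 796 = 11.10 / 796 = 0.01394
Specific discharge q = 0.150 × 0.01394 = 0.002092 m/d
Seepage velocity v = q / n = 0.002092 / 0.31 = 0.006747 m/d
Retardation R = 1 + ρ_b·K_d/n = 1 + 1.68×0.77/0.31 = 5.173
Contaminant velocity v_c = v/R = 0.006747/5.173 = 0.001304 m/d
L = 1.68 km = 1680 m
t = L/v_c = 1680/0.001304 = 1.288e6 d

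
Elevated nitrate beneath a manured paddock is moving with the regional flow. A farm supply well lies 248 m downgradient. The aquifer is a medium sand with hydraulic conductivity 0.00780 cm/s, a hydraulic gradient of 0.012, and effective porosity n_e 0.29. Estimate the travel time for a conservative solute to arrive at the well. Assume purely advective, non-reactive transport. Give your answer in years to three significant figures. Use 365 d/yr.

2.44 years

K = 0.00780 cm/s × 864 = 6.739 m/d
q = Ki = 6.739 × 0.012 = 0.08087 m/d
Average linear velocity = 0.08087 / 0.29 = 0.2789 m/d
t = L / v = 248 / 0.2789 = 889.3 d
   = 889.3 / 365 = 2.44 yr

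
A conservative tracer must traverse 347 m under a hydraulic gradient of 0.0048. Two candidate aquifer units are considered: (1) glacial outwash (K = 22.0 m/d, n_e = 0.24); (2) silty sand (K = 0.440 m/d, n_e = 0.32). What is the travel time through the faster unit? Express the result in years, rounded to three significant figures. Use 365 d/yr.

2.16 years

Unit 1 (glacial outwash): v = 22.0×0.0048/0.24 = 0.4400 m/d, t = 347/0.4400 = 788.6 d
Unit 2 (silty sand): v = 0.440×0.0048/0.32 = 0.006600 m/d, t = 347/0.006600 = 52580 d
Faster: 788.6 d / 365 = 2.16 yr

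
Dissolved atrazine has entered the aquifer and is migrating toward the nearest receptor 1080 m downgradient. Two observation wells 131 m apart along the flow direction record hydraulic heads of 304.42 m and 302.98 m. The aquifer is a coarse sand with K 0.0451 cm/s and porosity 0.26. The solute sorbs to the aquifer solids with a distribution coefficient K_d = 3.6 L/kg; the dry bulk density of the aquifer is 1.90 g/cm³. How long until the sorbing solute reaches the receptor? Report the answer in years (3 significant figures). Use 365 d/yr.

Hydraulic gradient i = (304.42 − 302.98) / 131 = 1.44 / 131 = 0.01099
K = 0.0451 cm/s × 864 = 38.97 m/d
q = Ki = 38.97 × 0.01099 = 0.4283 m/d
Seepage velocity v = q / n = 0.4283 / 0.26 = 1.647 m/d
Retardation R = 1 + ρ_b·K_d/n = 1 + 1.90×3.6/0.26 = 27.31
Contaminant velocity v_c = v/R = 1.647/27.31 = 0.06033 m/d
t = L/v_c = 1080/0.06033 = 17900 d
   = 17900/365 = 49.0 yr

49.0 years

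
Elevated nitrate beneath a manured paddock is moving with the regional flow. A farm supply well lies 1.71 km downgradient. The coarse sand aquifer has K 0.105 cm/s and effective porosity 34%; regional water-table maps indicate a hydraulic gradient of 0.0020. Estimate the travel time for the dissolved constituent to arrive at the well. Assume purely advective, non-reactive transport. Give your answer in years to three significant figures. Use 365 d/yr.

8.78 years

K = 0.105 cm/s × 864 = 90.72 m/d
Specific discharge q = 90.72 × 0.0020 = 0.1814 m/d
Average linear velocity = 0.1814 / 0.34 = 0.5336 m/d
L = 1.71 km = 1710 m
t = L / v = 1710 / 0.5336 = 3204 d
   = 3204 / 365 = 8.78 yr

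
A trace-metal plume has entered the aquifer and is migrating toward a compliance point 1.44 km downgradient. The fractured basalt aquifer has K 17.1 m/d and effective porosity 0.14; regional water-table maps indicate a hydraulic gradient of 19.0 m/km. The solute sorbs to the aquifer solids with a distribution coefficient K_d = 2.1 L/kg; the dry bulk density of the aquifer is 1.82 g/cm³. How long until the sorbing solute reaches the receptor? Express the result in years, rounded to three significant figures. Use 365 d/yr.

48.1 years

Specific discharge q = 17.1 × 0.019 = 0.3249 m/d
v = Ki/n = 17.1·0.019/0.14 = 2.321 m/d
Retardation R = 1 + ρ_b·K_d/n = 1 + 1.82×2.1/0.14 = 28.30
Contaminant velocity v_c = v/R = 2.321/28.30 = 0.08200 m/d
L = 1.44 km = 1440 m
t = L/v_c = 1440/0.08200 = 17560 d
   = 17560/365 = 48.1 yr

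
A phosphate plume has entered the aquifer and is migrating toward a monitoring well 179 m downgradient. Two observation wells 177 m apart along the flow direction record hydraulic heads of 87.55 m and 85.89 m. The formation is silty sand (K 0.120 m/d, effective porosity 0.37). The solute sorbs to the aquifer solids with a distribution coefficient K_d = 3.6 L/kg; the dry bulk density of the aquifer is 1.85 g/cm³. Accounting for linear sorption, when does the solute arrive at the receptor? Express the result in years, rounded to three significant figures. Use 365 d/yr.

3060 years

Hydraulic gradient i = (87.55 − 85.89) / 177 = 1.66 / 177 = 0.009379
q = Ki = 0.120 × 0.009379 = 0.001125 m/d
Seepage velocity v = q / n = 0.001125 / 0.37 = 0.003042 m/d
Retardation R = 1 + ρ_b·K_d/n = 1 + 1.85×3.6/0.37 = 19.00
Contaminant velocity v_c = v/R = 0.003042/19.00 = 1.601e-4 m/d
t = L/v_c = 179/1.601e-4 = 1.118e6 d
   = 1.118e6/365 = 3060 yr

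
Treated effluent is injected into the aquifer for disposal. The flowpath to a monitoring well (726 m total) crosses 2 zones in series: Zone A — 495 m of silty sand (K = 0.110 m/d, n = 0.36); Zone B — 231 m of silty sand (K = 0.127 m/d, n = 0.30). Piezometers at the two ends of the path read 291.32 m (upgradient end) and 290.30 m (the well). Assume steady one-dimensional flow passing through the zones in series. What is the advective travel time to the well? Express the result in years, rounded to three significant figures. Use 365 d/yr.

4200 years

Total head drop ΔH = 291.32 − 290.30 = 1.02 m
Steady 1-D flow in series ⇒ the Darcy flux q is identical in every zone and the zone head losses add (resistances L/K in series).
Σ(L/K) = 495/0.110 + 231/0.127 = 4500 + 1819 = 6319 d
q = ΔH / Σ(L/K) = 1.02 / 6319 = 1.614e-4 m/d (same in every zone)
Zone A: v = q/n = 1.614e-4/0.36 = 4.484e-4 m/d → t_A = 495/4.484e-4 = 1.104e6 d
Zone B: v = q/n = 1.614e-4/0.30 = 5.381e-4 m/d → t_B = 231/5.381e-4 = 429300 d
Total t = 1.104e6 + 429300 = 1.533e6 d
   = 1.533e6 / 365 = 4200 yr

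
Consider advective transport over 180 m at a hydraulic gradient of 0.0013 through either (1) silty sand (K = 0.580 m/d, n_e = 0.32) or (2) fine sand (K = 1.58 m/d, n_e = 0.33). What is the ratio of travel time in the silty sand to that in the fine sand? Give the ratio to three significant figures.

Unit 1 (silty sand): v = 0.580×0.0013/0.32 = 0.002356 m/d, t = 180/0.002356 = 76390 d
Unit 2 (fine sand): v = 1.58×0.0013/0.33 = 0.006224 m/d, t = 180/0.006224 = 28920 d
t(silty sand) / t(fine sand) = 76390/28920 = 2.64

2.64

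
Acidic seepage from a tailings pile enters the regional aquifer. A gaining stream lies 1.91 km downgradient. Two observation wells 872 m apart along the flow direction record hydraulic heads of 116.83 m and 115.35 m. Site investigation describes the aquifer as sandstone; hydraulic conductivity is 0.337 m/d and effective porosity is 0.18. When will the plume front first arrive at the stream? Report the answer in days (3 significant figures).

601000 days

Hydraulic gradient i = (116.83 − 115.35) / 872 = 1.48 / 872 = 0.001697
q = Ki = 0.337 × 0.001697 = 5.720e-4 m/d
Average linear velocity = 5.720e-4 / 0.18 = 0.003178 m/d
L = 1.91 km = 1910 m
t = L / v = 1910 / 0.003178 = 601100 d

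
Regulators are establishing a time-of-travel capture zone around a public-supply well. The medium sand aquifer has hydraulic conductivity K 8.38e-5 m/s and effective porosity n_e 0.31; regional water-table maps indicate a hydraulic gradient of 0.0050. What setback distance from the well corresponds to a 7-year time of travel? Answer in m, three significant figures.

K = 8.38e-5 m/s × 86400 s/d = 7.240 m/d
Specific discharge q = 7.240 × 0.0050 = 0.03620 m/d
Average linear velocity = 0.03620 / 0.31 = 0.1168 m/d
T = 7 yr × 365 = 2555 d
L = v × T = 0.1168 × 2555 = 298.4 m

298 m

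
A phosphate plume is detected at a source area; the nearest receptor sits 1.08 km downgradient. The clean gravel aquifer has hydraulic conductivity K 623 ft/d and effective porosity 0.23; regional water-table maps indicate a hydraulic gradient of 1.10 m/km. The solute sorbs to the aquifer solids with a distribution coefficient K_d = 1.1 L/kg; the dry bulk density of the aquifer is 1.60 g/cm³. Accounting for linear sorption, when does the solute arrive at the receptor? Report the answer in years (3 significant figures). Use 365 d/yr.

28.2 years

K = 623 ft/d × 0.3048 = 189.9 m/d
q = Ki = 189.9 × 0.0011 = 0.2089 m/d
v_s = q/n_e = 0.2089/0.23 = 0.9082 m/d
Retardation R = 1 + ρ_b·K_d/n = 1 + 1.60×1.1/0.23 = 8.652
Contaminant velocity v_c = v/R = 0.9082/8.652 = 0.1050 m/d
L = 1.08 km = 1080 m
t = L/v_c = 1080/0.1050 = 10290 d
   = 10290/365 = 28.2 yr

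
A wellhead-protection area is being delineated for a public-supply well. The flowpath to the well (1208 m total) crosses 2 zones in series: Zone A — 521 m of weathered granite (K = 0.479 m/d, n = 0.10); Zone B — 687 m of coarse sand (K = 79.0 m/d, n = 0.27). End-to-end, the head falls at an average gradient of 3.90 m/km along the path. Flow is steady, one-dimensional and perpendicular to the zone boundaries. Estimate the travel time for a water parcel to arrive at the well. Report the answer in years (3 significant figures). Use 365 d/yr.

151 years

Steady 1-D flow in series ⇒ the Darcy flux q is identical in every zone and the zone head losses add (resistances L/K in series).
Σ(L/K) = 521/0.479 + 687/79.0 = 1088 + 8.696 = 1096 d
K_eq = L_total / Σ(L/K) = 1208 / 1096 = 1.102 m/d
q = K_eq · i = 1.102 × 0.0039 = 0.004297 m/d (same in every zone)
Zone A: v = q/n = 0.004297/0.10 = 0.04297 m/d → t_A = 521/0.04297 = 12120 d
Zone B: v = q/n = 0.004297/0.27 = 0.01592 m/d → t_B = 687/0.01592 = 43170 d
Total t = 12120 + 43170 = 55290 d
   = 55290 / 365 = 151 yr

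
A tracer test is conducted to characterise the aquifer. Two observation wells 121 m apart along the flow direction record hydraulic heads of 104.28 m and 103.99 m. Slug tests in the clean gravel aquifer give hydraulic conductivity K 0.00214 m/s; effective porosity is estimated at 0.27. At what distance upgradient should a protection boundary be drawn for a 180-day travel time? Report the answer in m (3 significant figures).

295 m

Hydraulic gradient i = (104.28 − 103.99) / 121 = 0.29 / 121 = 0.002397
K = 0.00214 m/s × 86400 s/d = 184.9 m/d
q = Ki = 184.9 × 0.002397 = 0.4431 m/d
Average linear velocity = 0.4431 / 0.27 = 1.641 m/d
L = v × T = 1.641 × 180 = 295.4 m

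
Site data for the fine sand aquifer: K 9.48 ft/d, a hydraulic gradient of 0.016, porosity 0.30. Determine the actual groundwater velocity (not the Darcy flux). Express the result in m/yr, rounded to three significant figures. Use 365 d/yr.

K = 9.48 ft/d × 0.3048 = 2.890 m/d
q = Ki = 2.890 × 0.016 = 0.04623 m/d
v_s = q/n_e = 0.04623/0.30 = 0.1541 m/d
   = 0.1541 × 365 = 56.2 m/yr

56.2 m/yr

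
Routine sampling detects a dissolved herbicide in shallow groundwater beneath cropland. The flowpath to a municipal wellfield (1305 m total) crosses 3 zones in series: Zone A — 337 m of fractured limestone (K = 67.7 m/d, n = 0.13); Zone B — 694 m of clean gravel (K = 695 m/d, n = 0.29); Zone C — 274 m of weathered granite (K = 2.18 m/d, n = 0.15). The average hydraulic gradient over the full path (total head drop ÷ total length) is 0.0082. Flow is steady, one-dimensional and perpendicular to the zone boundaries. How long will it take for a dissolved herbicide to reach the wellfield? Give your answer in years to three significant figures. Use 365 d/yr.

9.65 years

Continuity: the same q passes through each zone, so ΔH = q·Σ(L_j/K_j) — the zones act as resistances in series.
Σ(L/K) = 337/67.7 + 694/695 + 274/2.18 = 4.978 + 0.9986 + 125.7 = 131.7 d
K_eq = L_total / Σ(L/K) = 1305 / 131.7 = 9.912 m/d
q = K_eq · i = 9.912 × 0.0082 = 0.08127 m/d (same in every zone)
Zone A: v = q/n = 0.08127/0.13 = 0.6252 m/d → t_A = 337/0.6252 = 539.0 d
Zone B: v = q/n = 0.08127/0.29 = 0.2803 m/d → t_B = 694/0.2803 = 2476 d
Zone C: v = q/n = 0.08127/0.15 = 0.5418 m/d → t_C = 274/0.5418 = 505.7 d
Total t = 539.0 + 2476 + 505.7 = 3521 d
   = 3521 / 365 = 9.65 yr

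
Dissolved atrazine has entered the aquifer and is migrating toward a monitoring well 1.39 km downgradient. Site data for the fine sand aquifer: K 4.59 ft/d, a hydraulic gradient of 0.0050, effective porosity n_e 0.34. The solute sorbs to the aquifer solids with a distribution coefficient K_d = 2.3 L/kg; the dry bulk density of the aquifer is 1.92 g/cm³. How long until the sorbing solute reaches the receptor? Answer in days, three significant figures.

K = 4.59 ft/d × 0.3048 = 1.399 m/d
Specific discharge q = 1.399 × 0.0050 = 0.006995 m/d
Average linear velocity = 0.006995 / 0.34 = 0.02057 m/d
Retardation R = 1 + ρ_b·K_d/n = 1 + 1.92×2.3/0.34 = 13.99
Contaminant velocity v_c = v/R = 0.02057/13.99 = 0.001471 m/d
L = 1.39 km = 1390 m
t = L/v_c = 1390/0.001471 = 945100 d

945000 days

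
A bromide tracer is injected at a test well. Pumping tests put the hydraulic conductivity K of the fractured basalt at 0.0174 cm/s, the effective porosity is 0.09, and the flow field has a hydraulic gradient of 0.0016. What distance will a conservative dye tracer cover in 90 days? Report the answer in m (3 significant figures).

K = 0.0174 cm/s × 864 = 15.03 m/d
q = Ki = 15.03 × 0.0016 = 0.02405 m/d
Seepage velocity v = q / n = 0.02405 / 0.09 = 0.2673 m/d
L = v × T = 0.2673 × 90 = 24.05 m

24.1 m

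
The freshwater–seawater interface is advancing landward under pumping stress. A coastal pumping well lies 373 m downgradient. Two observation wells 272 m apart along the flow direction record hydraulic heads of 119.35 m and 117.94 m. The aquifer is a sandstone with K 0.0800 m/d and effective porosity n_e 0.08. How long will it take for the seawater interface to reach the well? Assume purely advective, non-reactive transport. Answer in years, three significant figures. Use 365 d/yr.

197 years

Hydraulic gradient i = (119.35 − 117.94) / 272 = 1.41 / 272 = 0.005184
Specific discharge q = 0.0800 × 0.005184 = 4.147e-4 m/d
Average linear velocity = 4.147e-4 / 0.08 = 0.005184 m/d
t = L / v = 373 / 0.005184 = 71950 d
   = 71950 / 365 = 197 yr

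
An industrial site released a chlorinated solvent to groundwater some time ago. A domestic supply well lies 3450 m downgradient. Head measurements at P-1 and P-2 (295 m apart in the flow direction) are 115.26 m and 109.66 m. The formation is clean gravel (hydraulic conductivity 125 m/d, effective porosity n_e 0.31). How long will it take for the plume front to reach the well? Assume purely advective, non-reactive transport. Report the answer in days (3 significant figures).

451 days

Hydraulic gradient i = (115.26 − 109.66) / 295 = 5.60 / 295 = 0.01898
Specific discharge q = 125 × 0.01898 = 2.373 m/d
Average linear velocity = 2.373 / 0.31 = 7.654 m/d
t = L / v = 3450 / 7.654 = 450.7 d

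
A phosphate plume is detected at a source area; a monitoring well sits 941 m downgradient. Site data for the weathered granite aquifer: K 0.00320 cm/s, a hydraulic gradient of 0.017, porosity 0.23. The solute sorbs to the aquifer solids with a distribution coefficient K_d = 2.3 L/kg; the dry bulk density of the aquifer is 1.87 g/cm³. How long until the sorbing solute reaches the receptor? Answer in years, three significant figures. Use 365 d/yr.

249 years

K = 0.00320 cm/s × 864 = 2.765 m/d
Specific discharge q = 2.765 × 0.017 = 0.04700 m/d
Seepage velocity v = q / n = 0.04700 / 0.23 = 0.2044 m/d
Retardation R = 1 + ρ_b·K_d/n = 1 + 1.87×2.3/0.23 = 19.70
Contaminant velocity v_c = v/R = 0.2044/19.70 = 0.01037 m/d
t = L/v_c = 941/0.01037 = 90710 d
   = 90710/365 = 249 yr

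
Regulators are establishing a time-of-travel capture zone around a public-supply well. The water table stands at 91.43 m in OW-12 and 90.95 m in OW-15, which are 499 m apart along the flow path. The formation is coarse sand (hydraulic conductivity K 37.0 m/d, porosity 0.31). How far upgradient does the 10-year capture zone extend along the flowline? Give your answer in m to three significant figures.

Hydraulic gradient i = (91.43 − 90.95) / 499 = 0.48 / 499 = 9.619e-4
Specific discharge q = 37.0 × 9.619e-4 = 0.03559 m/d
Average linear velocity = 0.03559 / 0.31 = 0.1148 m/d
T = 10 yr × 365 = 3650 d
L = v × T = 0.1148 × 3650 = 419.1 m

419 m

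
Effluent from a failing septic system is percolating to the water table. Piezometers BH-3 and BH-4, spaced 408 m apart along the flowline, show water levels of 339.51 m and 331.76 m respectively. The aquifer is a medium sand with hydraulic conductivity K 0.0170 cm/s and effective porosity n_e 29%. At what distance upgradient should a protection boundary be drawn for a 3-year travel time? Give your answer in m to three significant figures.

1050 m

Hydraulic gradient i = (339.51 − 331.76) / 408 = 7.75 / 408 = 0.01900
K = 0.0170 cm/s × 864 = 14.69 m/d
q = Ki = 14.69 × 0.01900 = 0.2790 m/d
Average linear velocity = 0.2790 / 0.29 = 0.9621 m/d
T = 3 yr × 365 = 1095 d
L = v × T = 0.9621 × 1095 = 1053 m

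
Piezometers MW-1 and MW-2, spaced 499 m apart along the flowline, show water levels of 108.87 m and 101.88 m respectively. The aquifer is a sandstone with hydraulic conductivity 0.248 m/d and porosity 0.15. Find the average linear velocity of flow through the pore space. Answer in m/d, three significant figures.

Hydraulic gradient i = (108.87 − 101.88) / 499 = 6.99 / 499 = 0.01401
Specific discharge q = 0.248 × 0.01401 = 0.003474 m/d
Average linear velocity = 0.003474 / 0.15 = 0.02316 m/d

0.0232 m/d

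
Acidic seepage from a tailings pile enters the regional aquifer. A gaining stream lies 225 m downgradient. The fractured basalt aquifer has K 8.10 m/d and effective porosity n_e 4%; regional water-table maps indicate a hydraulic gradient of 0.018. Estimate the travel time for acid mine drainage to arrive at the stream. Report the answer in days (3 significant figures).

q = Ki = 8.10 × 0.018 = 0.1458 m/d
Seepage velocity v = q / n = 0.1458 / 0.04 = 3.645 m/d
t = L / v = 225 / 3.645 = 61.73 d

61.7 days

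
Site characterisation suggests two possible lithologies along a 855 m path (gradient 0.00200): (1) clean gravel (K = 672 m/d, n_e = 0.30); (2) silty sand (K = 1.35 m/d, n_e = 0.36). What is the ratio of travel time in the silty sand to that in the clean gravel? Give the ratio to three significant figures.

Unit 1 (clean gravel): v = 672×0.0020/0.30 = 4.480 m/d, t = 855/4.480 = 190.8 d
Unit 2 (silty sand): v = 1.35×0.0020/0.36 = 0.007500 m/d, t = 855/0.007500 = 114000 d
t(silty sand) / t(clean gravel) = 114000/190.8 = 597

597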